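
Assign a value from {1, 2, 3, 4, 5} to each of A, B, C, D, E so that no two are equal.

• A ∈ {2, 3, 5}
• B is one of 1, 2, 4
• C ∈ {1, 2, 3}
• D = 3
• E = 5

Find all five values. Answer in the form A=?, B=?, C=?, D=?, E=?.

D has just one choice, so D = 3. So A, C can't be 3.
E's domain is down to {5}, so E = 5. Remove 5 from A.
That leaves A = 2. Remove 2 from B, C.
That leaves C = 1. Remove 1 from B.
B's domain is down to {4}, so B = 4.

A=2, B=4, C=1, D=3, E=5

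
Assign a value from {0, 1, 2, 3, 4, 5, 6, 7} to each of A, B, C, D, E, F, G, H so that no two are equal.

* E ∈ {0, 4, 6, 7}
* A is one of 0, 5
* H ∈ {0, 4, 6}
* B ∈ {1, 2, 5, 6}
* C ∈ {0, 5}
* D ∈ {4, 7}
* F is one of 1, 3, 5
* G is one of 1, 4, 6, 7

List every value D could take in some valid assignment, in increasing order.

The 8 variables draw from only 8 values {0, 1, 2, 3, 4, 5, 6, 7}, so each is used; only B can be 2, hence B = 2.
Among the 7 still-open variables, 3 fits only F (and all 7 values in {0, 1, 3, 4, 5, 6, 7} must be used), so F = 3.
The 6 still-open variables together cover exactly {0, 1, 4, 5, 6, 7} — 6 values for 6 variables — and 1 appears only in G's list, so G = 1.
The 2 variables A and C are confined to {0, 5}, which locks those values in; drop them from E, H.
No further eliminations apply; D can still be any of 4, 7.

4, 7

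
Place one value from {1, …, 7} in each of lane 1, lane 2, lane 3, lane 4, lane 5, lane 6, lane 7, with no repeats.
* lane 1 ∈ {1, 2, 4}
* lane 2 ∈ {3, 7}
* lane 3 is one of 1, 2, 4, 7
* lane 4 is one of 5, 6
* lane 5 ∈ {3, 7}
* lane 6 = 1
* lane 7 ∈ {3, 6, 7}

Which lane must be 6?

lane 7

lane 6's domain is down to {1}, so lane 6 = 1. So lane 1, lane 3 can't be 1.
The 6 still-open variables draw from only 6 values {2, 3, 4, 5, 6, 7}, so each is used; only lane 4 can be 5, hence lane 4 = 5.
The 5 still-open variables together cover exactly {2, 3, 4, 6, 7} — 5 values for 5 variables — and 6 appears only in lane 7's list, so lane 7 = 6.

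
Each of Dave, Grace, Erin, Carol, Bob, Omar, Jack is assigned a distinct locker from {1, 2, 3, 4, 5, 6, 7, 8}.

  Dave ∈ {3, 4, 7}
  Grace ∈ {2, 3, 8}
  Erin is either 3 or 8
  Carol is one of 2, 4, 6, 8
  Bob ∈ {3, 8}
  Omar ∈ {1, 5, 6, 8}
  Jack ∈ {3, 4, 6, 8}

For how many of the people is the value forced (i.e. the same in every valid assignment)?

2

Erin and Bob share exactly the 2 values {3, 8}; by pigeonhole those values go to them, so strike 3, 8 from Dave, Grace, Carol, Omar, Jack.
Grace has just one choice, so Grace = 2. Strike 2 from Carol.
Carol and Jack share exactly the 2 values {4, 6}; by pigeonhole those values go to them, so strike 4, 6 from Dave, Omar.
Dave's domain is down to {7}, so Dave = 7.
Determined: Dave=7, Grace=2. The other people each still have more than one consistent value. That makes 2.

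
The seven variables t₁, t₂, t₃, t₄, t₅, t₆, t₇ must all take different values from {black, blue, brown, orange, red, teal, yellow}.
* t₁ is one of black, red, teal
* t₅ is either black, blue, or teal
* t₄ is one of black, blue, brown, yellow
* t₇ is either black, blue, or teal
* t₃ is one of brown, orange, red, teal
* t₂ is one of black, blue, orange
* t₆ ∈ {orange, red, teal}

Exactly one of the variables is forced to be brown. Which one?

t₃

The 7 variables draw from only 7 values {black, blue, brown, orange, red, teal, yellow}, so each is used; only t₄ can be yellow, hence t₄ = yellow.
The 6 still-open variables together cover exactly {black, blue, brown, orange, red, teal} — 6 values for 6 variables — and brown appears only in t₃'s list, so t₃ = brown.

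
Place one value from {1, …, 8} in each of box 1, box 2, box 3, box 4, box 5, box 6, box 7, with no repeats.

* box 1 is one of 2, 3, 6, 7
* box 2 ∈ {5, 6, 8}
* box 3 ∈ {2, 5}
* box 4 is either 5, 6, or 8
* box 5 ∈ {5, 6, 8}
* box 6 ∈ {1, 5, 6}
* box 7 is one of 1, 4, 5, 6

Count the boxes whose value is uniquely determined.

3

box 2, box 4, box 5 share exactly the 3 values {5, 6, 8}; by pigeonhole those values go to them, so strike 5, 6, 8 from box 1, box 3, box 6, box 7.
box 3 must be 2 (only option left). So box 1 can't be 2.
box 6 has just one choice, so box 6 = 1. Eliminate 1 elsewhere: box 7.
box 7 has just one choice, so box 7 = 4.
Determined: box 3=2, box 6=1, box 7=4. The other boxes each still have more than one consistent value. That makes 3.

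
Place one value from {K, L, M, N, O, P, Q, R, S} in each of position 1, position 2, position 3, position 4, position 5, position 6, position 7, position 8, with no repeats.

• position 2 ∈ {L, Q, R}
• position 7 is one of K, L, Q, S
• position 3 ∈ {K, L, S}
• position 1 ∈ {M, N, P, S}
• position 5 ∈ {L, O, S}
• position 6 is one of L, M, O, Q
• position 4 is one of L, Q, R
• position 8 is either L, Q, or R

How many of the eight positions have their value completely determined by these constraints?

2

The 3 variables position 2, position 4, position 8 are confined to {L, Q, R}, which locks those values in; drop them from position 3, position 5, position 6, position 7.
position 3 and position 7 share exactly the 2 values {K, S}; by pigeonhole those values go to them, so strike K, S from position 1, position 5.
position 5 must be O (only option left). Eliminate O elsewhere: position 6.
position 6 has just one choice, so position 6 = M. Eliminate M elsewhere: position 1.
Determined: position 5=O, position 6=M. The other positions each still have more than one consistent value. That makes 2.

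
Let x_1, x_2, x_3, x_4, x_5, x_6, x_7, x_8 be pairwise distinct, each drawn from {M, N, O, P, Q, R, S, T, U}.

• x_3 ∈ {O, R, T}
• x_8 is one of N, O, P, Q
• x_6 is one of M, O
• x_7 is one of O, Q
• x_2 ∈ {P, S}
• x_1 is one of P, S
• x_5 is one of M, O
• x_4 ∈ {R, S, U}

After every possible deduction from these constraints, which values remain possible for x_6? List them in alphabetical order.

M, O

x_1 and x_2 share exactly the 2 values {P, S}; by pigeonhole those values go to them, so strike P, S from x_4, x_8.
x_5 and x_6 share exactly the 2 values {M, O}; by pigeonhole those values go to them, so strike M, O from x_3, x_7, x_8.
x_7 must be Q (only option left). Eliminate Q elsewhere: x_8.
x_8's domain is down to {N}, so x_8 = N.
No further eliminations apply; x_6 can still be any of M, O.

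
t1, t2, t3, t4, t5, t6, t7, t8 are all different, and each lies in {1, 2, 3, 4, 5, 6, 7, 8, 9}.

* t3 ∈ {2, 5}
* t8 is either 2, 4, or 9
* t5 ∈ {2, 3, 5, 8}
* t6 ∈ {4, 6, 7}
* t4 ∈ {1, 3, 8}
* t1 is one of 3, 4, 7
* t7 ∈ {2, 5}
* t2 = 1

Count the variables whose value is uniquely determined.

1

t2 must be 1 (only option left). Strike 1 from t4.
t3 and t7 between them cover only {2, 5} — a naked pair. Remove those values from t5, t8.
t4 and t5 share exactly the 2 values {3, 8}; by pigeonhole those values go to them, so strike 3, 8 from t1.
Determined: t2=1. The other variables each still have more than one consistent value. That makes 1.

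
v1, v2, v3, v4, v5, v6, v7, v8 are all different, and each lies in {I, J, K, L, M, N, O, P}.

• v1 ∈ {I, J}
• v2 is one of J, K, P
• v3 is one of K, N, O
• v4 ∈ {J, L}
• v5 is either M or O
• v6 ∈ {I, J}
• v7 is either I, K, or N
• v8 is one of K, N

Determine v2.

Among the 8 variables, L fits only v4 (and all 8 values in {I, J, K, L, M, N, O, P} must be used), so v4 = L.
Among the 7 still-open variables, M fits only v5 (and all 7 values in {I, J, K, M, N, O, P} must be used), so v5 = M.
Among the 6 still-open variables, O fits only v3 (and all 6 values in {I, J, K, N, O, P} must be used), so v3 = O.
The 5 still-open variables draw from only 5 values {I, J, K, N, P}, so each is used; only v2 can be P, hence v2 = P.

P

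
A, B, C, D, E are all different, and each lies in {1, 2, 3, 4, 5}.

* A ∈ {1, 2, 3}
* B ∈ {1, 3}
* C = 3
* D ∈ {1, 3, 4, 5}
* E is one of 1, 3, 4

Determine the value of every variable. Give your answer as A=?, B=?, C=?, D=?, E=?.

C has just one choice, so C = 3. Remove 3 from A, B, D, E.
B must be 1 (only option left). Strike 1 from A, D, E.
E has just one choice, so E = 4. Eliminate 4 elsewhere: D.
A has just one choice, so A = 2.
D has just one choice, so D = 5.

A=2, B=1, C=3, D=5, E=4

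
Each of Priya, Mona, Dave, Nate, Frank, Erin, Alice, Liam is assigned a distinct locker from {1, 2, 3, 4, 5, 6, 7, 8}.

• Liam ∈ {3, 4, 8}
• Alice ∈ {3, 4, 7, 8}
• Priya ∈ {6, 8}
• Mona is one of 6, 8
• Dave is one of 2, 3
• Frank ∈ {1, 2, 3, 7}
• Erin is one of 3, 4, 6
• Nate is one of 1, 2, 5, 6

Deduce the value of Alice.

The 8 variables draw from only 8 values {1, 2, 3, 4, 5, 6, 7, 8}, so each is used; only Nate can be 5, hence Nate = 5.
The 7 still-open variables draw from only 7 values {1, 2, 3, 4, 6, 7, 8}, so each is used; only Frank can be 1, hence Frank = 1.
The 6 still-open variables together cover exactly {2, 3, 4, 6, 7, 8} — 6 values for 6 variables — and 2 appears only in Dave's list, so Dave = 2.
Among the 5 still-open variables, 7 fits only Alice (and all 5 values in {3, 4, 6, 7, 8} must be used), so Alice = 7.

7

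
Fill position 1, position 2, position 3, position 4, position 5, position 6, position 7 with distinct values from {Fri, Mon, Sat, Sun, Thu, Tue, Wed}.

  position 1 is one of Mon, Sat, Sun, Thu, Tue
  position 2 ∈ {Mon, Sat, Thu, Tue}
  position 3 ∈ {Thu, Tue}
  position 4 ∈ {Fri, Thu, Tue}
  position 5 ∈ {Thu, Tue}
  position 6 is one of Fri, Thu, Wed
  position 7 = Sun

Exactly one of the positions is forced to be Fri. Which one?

position 4

position 7 has just one choice, so position 7 = Sun. So position 1 can't be Sun.
The 6 still-open variables draw from only 6 values {Fri, Mon, Sat, Thu, Tue, Wed}, so each is used; only position 6 can be Wed, hence position 6 = Wed.
The 5 still-open variables draw from only 5 values {Fri, Mon, Sat, Thu, Tue}, so each is used; only position 4 can be Fri, hence position 4 = Fri.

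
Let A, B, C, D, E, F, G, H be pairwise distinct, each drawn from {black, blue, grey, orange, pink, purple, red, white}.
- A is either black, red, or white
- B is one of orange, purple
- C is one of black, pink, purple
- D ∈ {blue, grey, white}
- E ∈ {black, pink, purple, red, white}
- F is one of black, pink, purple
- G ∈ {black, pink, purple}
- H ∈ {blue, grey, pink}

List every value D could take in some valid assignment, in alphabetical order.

Among the 8 variables, orange fits only B (and all 8 values in {black, blue, grey, orange, pink, purple, red, white} must be used), so B = orange.
C, F, G between them cover only {black, pink, purple} — a naked triple. Remove those values from A, E, H.
The 2 variables A and E are confined to {red, white}, which locks those values in; drop them from D.
No further eliminations apply; D can still be any of blue, grey.

blue, grey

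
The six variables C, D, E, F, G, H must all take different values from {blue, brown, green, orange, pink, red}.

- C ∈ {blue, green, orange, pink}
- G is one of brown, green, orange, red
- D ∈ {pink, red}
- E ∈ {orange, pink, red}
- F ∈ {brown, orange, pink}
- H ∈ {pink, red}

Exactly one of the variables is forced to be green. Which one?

G

The 6 variables together cover exactly {blue, brown, green, orange, pink, red} — 6 values for 6 variables — and blue appears only in C's list, so C = blue.
The 5 still-open variables draw from only 5 values {brown, green, orange, pink, red}, so each is used; only G can be green, hence G = green.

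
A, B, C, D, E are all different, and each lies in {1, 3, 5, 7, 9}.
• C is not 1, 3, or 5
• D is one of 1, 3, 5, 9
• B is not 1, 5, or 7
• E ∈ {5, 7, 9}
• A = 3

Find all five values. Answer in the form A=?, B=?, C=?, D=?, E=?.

A=3, B=9, C=7, D=1, E=5

A has just one choice, so A = 3. Strike 3 from B, D.
That leaves B = 9. Remove 9 from C, D, E.
C must be 7 (only option left). Remove 7 from E.
E has just one choice, so E = 5. So D can't be 5.
D has just one choice, so D = 1.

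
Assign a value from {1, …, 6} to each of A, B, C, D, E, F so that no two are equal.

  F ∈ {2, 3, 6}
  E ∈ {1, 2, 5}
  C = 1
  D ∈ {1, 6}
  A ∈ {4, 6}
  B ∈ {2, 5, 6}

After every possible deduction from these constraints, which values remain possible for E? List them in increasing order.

2, 5

C must be 1 (only option left). Strike 1 from D, E.
That leaves D = 6. Remove 6 from A, B, F.
A must be 4 (only option left).
The 3 still-open variables draw from only 3 values {2, 3, 5}, so each is used; only F can be 3, hence F = 3.
No further eliminations apply; E can still be any of 2, 5.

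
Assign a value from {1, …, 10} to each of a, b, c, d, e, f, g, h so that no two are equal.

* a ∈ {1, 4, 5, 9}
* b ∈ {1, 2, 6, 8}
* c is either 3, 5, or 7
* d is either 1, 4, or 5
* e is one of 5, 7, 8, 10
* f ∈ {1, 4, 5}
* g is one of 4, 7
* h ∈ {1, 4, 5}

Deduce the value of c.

3

The 3 variables d, f, h are confined to {1, 4, 5}, which locks those values in; drop them from a, b, c, e, g.
a has just one choice, so a = 9.
g has just one choice, so g = 7. Strike 7 from c, e.
So c = 3.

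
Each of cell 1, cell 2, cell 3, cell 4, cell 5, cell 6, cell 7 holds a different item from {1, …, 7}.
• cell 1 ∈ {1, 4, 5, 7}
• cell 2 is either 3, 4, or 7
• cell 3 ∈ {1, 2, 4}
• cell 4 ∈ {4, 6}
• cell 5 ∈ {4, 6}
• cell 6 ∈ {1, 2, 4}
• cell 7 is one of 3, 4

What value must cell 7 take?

The 7 variables draw from only 7 values {1, 2, 3, 4, 5, 6, 7}, so each is used; only cell 1 can be 5, hence cell 1 = 5.
Among the 6 still-open variables, 7 fits only cell 2 (and all 6 values in {1, 2, 3, 4, 6, 7} must be used), so cell 2 = 7.
Among the 5 still-open variables, 3 fits only cell 7 (and all 5 values in {1, 2, 3, 4, 6} must be used), so cell 7 = 3.

3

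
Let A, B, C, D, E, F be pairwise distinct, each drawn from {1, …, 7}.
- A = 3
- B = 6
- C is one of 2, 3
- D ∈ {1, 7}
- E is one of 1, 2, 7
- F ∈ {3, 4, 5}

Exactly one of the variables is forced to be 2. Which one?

C

A has just one choice, so A = 3. Eliminate 3 elsewhere: C, F.
So 2 goes to C.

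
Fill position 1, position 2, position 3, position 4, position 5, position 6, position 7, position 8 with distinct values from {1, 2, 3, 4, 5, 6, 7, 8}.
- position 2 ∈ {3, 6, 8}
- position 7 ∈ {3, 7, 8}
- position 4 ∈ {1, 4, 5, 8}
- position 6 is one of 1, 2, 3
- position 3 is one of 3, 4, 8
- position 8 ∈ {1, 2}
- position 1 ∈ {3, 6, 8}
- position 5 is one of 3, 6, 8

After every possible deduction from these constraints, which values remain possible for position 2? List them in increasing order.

3, 6, 8

Among the 8 variables, 5 fits only position 4 (and all 8 values in {1, 2, 3, 4, 5, 6, 7, 8} must be used), so position 4 = 5.
Among the 7 still-open variables, 4 fits only position 3 (and all 7 values in {1, 2, 3, 4, 6, 7, 8} must be used), so position 3 = 4.
The 6 still-open variables draw from only 6 values {1, 2, 3, 6, 7, 8}, so each is used; only position 7 can be 7, hence position 7 = 7.
position 1, position 2, position 5 share exactly the 3 values {3, 6, 8}; by pigeonhole those values go to them, so strike 3, 6, 8 from position 6.
No further eliminations apply; position 2 can still be any of 3, 6, 8.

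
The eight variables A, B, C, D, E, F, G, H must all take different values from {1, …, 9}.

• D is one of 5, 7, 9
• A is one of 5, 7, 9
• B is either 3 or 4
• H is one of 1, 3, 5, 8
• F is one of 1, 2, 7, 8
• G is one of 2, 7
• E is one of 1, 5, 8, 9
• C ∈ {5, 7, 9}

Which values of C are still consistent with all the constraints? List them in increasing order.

Among the 8 variables, 4 fits only B (and all 8 values in {1, 2, 3, 4, 5, 7, 8, 9} must be used), so B = 4.
The 7 still-open variables draw from only 7 values {1, 2, 3, 5, 7, 8, 9}, so each is used; only H can be 3, hence H = 3.
A, C, D share exactly the 3 values {5, 7, 9}; by pigeonhole those values go to them, so strike 5, 7, 9 from E, F, G.
That leaves G = 2. So F can't be 2.
No further eliminations apply; C can still be any of 5, 7, 9.

5, 7, 9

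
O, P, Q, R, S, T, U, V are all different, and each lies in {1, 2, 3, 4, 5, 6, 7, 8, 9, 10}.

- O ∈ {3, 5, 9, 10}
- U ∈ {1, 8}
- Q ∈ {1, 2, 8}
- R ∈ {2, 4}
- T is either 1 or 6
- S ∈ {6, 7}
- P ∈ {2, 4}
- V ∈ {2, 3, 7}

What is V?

P and R between them cover only {2, 4} — a naked pair. Remove those values from Q, V.
The 2 variables Q and U are confined to {1, 8}, which locks those values in; drop them from T.
T's domain is down to {6}, so T = 6. So S can't be 6.
That leaves S = 7. Eliminate 7 elsewhere: V.
So V = 3.

3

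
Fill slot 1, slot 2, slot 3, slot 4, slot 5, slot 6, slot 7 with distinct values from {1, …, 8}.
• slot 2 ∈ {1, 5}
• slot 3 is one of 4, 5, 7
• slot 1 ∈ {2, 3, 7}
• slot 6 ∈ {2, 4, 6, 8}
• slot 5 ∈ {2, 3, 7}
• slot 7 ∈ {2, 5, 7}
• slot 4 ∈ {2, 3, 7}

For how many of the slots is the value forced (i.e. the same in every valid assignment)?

slot 1, slot 4, slot 5 between them cover only {2, 3, 7} — a naked triple. Remove those values from slot 3, slot 6, slot 7.
slot 7 must be 5 (only option left). Strike 5 from slot 2, slot 3.
slot 2 has just one choice, so slot 2 = 1.
slot 3 has just one choice, so slot 3 = 4. Eliminate 4 elsewhere: slot 6.
Determined: slot 2=1, slot 3=4, slot 7=5. The other slots each still have more than one consistent value. That makes 3.

3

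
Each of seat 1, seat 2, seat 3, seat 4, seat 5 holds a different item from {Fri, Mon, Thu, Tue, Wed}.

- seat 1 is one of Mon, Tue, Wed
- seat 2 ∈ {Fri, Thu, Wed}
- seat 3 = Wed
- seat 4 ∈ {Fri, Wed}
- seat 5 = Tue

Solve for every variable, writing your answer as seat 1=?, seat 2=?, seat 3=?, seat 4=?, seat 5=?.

seat 3 has just one choice, so seat 3 = Wed. So seat 1, seat 2, seat 4 can't be Wed.
seat 4 must be Fri (only option left). Strike Fri from seat 2.
seat 5 has just one choice, so seat 5 = Tue. Strike Tue from seat 1.
That leaves seat 1 = Mon.
seat 2 must be Thu (only option left).

seat 1=Mon, seat 2=Thu, seat 3=Wed, seat 4=Fri, seat 5=Tue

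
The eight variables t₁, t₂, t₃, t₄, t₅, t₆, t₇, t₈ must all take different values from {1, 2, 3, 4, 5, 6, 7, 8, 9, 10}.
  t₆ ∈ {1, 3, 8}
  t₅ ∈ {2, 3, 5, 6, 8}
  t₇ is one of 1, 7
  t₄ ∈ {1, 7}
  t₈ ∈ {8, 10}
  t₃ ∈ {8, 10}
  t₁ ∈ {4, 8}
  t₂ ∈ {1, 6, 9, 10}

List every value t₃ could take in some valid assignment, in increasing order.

8, 10

The 2 variables t₃ and t₈ are confined to {8, 10}, which locks those values in; drop them from t₁, t₂, t₅, t₆.
t₁'s domain is down to {4}, so t₁ = 4.
t₄ and t₇ between them cover only {1, 7} — a naked pair. Remove those values from t₂, t₆.
t₆ has just one choice, so t₆ = 3. Eliminate 3 elsewhere: t₅.
No further eliminations apply; t₃ can still be any of 8, 10.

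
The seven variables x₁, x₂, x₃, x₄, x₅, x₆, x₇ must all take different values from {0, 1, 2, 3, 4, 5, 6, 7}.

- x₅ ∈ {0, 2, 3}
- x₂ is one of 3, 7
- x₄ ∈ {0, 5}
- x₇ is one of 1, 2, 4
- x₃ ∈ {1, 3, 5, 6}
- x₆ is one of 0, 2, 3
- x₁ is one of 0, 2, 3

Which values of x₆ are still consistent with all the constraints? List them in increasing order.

0, 2, 3

x₁, x₅, x₆ between them cover only {0, 2, 3} — a naked triple. Remove those values from x₂, x₃, x₄, x₇.
x₂ has just one choice, so x₂ = 7.
That leaves x₄ = 5. Remove 5 from x₃.
No further eliminations apply; x₆ can still be any of 0, 2, 3.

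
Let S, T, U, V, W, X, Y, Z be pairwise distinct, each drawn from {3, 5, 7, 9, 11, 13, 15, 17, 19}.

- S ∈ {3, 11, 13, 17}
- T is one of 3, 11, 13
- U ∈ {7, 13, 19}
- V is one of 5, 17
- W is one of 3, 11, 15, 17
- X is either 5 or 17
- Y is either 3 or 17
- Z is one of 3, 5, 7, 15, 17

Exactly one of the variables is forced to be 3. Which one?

Y

Among the 8 variables, 19 fits only U (and all 8 values in {3, 5, 7, 11, 13, 15, 17, 19} must be used), so U = 19.
The 7 still-open variables together cover exactly {3, 5, 7, 11, 13, 15, 17} — 7 values for 7 variables — and 7 appears only in Z's list, so Z = 7.
The 6 still-open variables draw from only 6 values {3, 5, 11, 13, 15, 17}, so each is used; only W can be 15, hence W = 15.
The 2 variables V and X are confined to {5, 17}, which locks those values in; drop them from S, Y.
So 3 goes to Y.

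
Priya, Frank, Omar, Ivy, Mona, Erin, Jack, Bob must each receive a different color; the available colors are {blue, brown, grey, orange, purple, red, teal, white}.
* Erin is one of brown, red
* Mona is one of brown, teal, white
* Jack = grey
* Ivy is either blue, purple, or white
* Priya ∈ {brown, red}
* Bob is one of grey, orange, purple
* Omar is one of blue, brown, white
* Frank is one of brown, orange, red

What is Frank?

Jack must be grey (only option left). So Bob can't be grey.
Among the 7 still-open variables, teal fits only Mona (and all 7 values in {blue, brown, orange, purple, red, teal, white} must be used), so Mona = teal.
The 2 variables Priya and Erin are confined to {brown, red}, which locks those values in; drop them from Frank, Omar.
So Frank = orange.

orange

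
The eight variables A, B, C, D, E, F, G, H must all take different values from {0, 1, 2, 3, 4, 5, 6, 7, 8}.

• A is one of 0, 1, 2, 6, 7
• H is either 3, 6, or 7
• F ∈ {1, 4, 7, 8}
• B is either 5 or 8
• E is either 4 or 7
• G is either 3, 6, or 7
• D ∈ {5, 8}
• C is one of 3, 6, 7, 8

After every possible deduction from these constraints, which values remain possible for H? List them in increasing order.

3, 6, 7

B and D between them cover only {5, 8} — a naked pair. Remove those values from C, F.
C, G, H share exactly the 3 values {3, 6, 7}; by pigeonhole those values go to them, so strike 3, 6, 7 from A, E, F.
E must be 4 (only option left). Strike 4 from F.
F's domain is down to {1}, so F = 1. Strike 1 from A.
No further eliminations apply; H can still be any of 3, 6, 7.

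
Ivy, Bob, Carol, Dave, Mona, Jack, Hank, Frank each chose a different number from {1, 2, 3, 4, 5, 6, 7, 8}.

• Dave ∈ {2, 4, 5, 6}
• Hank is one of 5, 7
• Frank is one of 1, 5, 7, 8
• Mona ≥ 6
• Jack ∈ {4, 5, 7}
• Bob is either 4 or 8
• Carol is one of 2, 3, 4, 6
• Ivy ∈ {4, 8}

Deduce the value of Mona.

6

Among the 8 variables, 1 fits only Frank (and all 8 values in {1, 2, 3, 4, 5, 6, 7, 8} must be used), so Frank = 1.
The 7 still-open variables together cover exactly {2, 3, 4, 5, 6, 7, 8} — 7 values for 7 variables — and 3 appears only in Carol's list, so Carol = 3.
Among the 6 still-open variables, 2 fits only Dave (and all 6 values in {2, 4, 5, 6, 7, 8} must be used), so Dave = 2.
The 5 still-open variables together cover exactly {4, 5, 6, 7, 8} — 5 values for 5 variables — and 6 appears only in Mona's list, so Mona = 6.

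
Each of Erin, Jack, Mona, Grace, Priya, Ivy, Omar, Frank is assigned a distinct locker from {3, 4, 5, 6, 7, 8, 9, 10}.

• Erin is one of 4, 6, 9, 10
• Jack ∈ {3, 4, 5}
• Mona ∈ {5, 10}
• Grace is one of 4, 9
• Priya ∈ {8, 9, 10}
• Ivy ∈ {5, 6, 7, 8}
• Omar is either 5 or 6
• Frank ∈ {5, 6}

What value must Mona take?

The 8 variables together cover exactly {3, 4, 5, 6, 7, 8, 9, 10} — 8 values for 8 variables — and 3 appears only in Jack's list, so Jack = 3.
The 7 still-open variables draw from only 7 values {4, 5, 6, 7, 8, 9, 10}, so each is used; only Ivy can be 7, hence Ivy = 7.
The 6 still-open variables draw from only 6 values {4, 5, 6, 8, 9, 10}, so each is used; only Priya can be 8, hence Priya = 8.
Omar and Frank between them cover only {5, 6} — a naked pair. Remove those values from Erin, Mona.
So Mona = 10.

10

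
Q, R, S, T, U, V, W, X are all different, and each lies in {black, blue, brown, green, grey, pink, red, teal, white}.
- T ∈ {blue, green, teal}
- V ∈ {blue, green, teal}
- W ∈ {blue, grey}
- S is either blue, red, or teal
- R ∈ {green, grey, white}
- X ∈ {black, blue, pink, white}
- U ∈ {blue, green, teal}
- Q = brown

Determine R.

Q's domain is down to {brown}, so Q = brown.
T, U, V between them cover only {blue, green, teal} — a naked triple. Remove those values from R, S, W, X.
S must be red (only option left).
W's domain is down to {grey}, so W = grey. Eliminate grey elsewhere: R.
So R = white.

white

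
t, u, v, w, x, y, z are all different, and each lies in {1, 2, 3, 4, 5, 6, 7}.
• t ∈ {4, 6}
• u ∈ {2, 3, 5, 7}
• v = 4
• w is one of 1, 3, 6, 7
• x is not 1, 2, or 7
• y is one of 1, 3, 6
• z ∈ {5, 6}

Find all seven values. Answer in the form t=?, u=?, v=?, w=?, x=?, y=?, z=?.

t=6, u=2, v=4, w=7, x=3, y=1, z=5

v has just one choice, so v = 4. So t, x can't be 4.
That leaves t = 6. Eliminate 6 elsewhere: w, x, y, z.
z has just one choice, so z = 5. Strike 5 from u, x.
That leaves x = 3. Remove 3 from u, w, y.
y must be 1 (only option left). Strike 1 from w.
That leaves w = 7. Remove 7 from u.
That leaves u = 2.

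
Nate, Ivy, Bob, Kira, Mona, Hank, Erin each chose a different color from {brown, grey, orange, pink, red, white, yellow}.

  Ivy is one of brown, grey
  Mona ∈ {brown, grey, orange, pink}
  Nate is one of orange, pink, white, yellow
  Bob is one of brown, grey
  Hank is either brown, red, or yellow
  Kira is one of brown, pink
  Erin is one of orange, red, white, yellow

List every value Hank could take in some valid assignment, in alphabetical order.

Ivy and Bob between them cover only {brown, grey} — a naked pair. Remove those values from Kira, Mona, Hank.
Kira's domain is down to {pink}, so Kira = pink. Eliminate pink elsewhere: Nate, Mona.
Mona's domain is down to {orange}, so Mona = orange. So Nate, Erin can't be orange.
No further eliminations apply; Hank can still be any of red, yellow.

red, yellow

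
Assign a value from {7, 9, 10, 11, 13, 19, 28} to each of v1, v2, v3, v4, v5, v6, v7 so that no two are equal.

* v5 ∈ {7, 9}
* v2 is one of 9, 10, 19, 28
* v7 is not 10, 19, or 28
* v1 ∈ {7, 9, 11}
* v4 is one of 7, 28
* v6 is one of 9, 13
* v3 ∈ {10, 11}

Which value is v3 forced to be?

10

The 7 variables together cover exactly {7, 9, 10, 11, 13, 19, 28} — 7 values for 7 variables — and 19 appears only in v2's list, so v2 = 19.
The 6 still-open variables together cover exactly {7, 9, 10, 11, 13, 28} — 6 values for 6 variables — and 10 appears only in v3's list, so v3 = 10.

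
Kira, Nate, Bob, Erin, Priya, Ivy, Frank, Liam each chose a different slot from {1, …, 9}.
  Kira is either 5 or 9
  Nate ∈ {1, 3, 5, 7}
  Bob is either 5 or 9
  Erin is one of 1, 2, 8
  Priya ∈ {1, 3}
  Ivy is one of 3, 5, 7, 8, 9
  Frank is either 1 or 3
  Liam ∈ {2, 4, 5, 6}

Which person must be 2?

Kira and Bob share exactly the 2 values {5, 9}; by pigeonhole those values go to them, so strike 5, 9 from Nate, Ivy, Liam.
Priya and Frank between them cover only {1, 3} — a naked pair. Remove those values from Nate, Erin, Ivy.
That leaves Nate = 7. Eliminate 7 elsewhere: Ivy.
Ivy must be 8 (only option left). Eliminate 8 elsewhere: Erin.
So 2 goes to Erin.

Erin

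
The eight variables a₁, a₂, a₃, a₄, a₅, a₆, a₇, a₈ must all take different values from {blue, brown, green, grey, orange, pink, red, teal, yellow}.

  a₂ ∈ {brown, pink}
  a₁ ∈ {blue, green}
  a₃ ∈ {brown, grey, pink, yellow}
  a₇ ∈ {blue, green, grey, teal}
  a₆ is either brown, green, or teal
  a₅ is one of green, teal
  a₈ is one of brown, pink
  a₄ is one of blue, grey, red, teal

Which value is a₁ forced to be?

blue

The 8 variables draw from only 8 values {blue, brown, green, grey, pink, red, teal, yellow}, so each is used; only a₄ can be red, hence a₄ = red.
Among the 7 still-open variables, yellow fits only a₃ (and all 7 values in {blue, brown, green, grey, pink, teal, yellow} must be used), so a₃ = yellow.
The 6 still-open variables draw from only 6 values {blue, brown, green, grey, pink, teal}, so each is used; only a₇ can be grey, hence a₇ = grey.
Among the 5 still-open variables, blue fits only a₁ (and all 5 values in {blue, brown, green, pink, teal} must be used), so a₁ = blue.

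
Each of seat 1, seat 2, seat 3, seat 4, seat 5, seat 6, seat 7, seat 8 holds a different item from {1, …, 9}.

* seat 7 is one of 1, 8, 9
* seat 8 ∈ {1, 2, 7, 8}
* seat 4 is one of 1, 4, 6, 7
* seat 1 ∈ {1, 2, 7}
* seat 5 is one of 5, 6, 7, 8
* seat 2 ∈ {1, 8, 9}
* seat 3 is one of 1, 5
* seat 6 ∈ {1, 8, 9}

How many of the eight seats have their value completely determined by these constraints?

Among the 8 variables, 4 fits only seat 4 (and all 8 values in {1, 2, 4, 5, 6, 7, 8, 9} must be used), so seat 4 = 4.
Among the 7 still-open variables, 6 fits only seat 5 (and all 7 values in {1, 2, 5, 6, 7, 8, 9} must be used), so seat 5 = 6.
The 6 still-open variables draw from only 6 values {1, 2, 5, 7, 8, 9}, so each is used; only seat 3 can be 5, hence seat 3 = 5.
seat 2, seat 6, seat 7 between them cover only {1, 8, 9} — a naked triple. Remove those values from seat 1, seat 8.
Determined: seat 3=5, seat 4=4, seat 5=6. The other seats each still have more than one consistent value. That makes 3.

3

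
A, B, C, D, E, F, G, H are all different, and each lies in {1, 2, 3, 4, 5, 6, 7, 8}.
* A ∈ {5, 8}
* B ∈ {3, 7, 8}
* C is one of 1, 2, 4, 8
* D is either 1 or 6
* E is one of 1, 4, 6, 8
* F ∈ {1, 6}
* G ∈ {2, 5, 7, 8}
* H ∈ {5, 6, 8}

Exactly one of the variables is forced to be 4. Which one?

Among the 8 variables, 3 fits only B (and all 8 values in {1, 2, 3, 4, 5, 6, 7, 8} must be used), so B = 3.
Among the 7 still-open variables, 7 fits only G (and all 7 values in {1, 2, 4, 5, 6, 7, 8} must be used), so G = 7.
The 6 still-open variables draw from only 6 values {1, 2, 4, 5, 6, 8}, so each is used; only C can be 2, hence C = 2.
The 5 still-open variables draw from only 5 values {1, 4, 5, 6, 8}, so each is used; only E can be 4, hence E = 4.

E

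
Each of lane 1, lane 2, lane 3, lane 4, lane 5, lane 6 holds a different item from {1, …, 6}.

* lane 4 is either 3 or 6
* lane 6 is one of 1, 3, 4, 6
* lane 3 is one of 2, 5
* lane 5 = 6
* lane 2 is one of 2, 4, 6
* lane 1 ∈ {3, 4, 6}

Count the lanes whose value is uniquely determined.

lane 5's domain is down to {6}, so lane 5 = 6. Strike 6 from lane 1, lane 2, lane 4, lane 6.
lane 4 has just one choice, so lane 4 = 3. Eliminate 3 elsewhere: lane 1, lane 6.
lane 1's domain is down to {4}, so lane 1 = 4. Eliminate 4 elsewhere: lane 2, lane 6.
lane 2 must be 2 (only option left). Remove 2 from lane 3.
lane 3's domain is down to {5}, so lane 3 = 5.
lane 6's domain is down to {1}, so lane 6 = 1.
Every lane is fixed: lane 1=4, lane 2=2, lane 3=5, lane 4=3, lane 5=6, lane 6=1. That makes 6.

6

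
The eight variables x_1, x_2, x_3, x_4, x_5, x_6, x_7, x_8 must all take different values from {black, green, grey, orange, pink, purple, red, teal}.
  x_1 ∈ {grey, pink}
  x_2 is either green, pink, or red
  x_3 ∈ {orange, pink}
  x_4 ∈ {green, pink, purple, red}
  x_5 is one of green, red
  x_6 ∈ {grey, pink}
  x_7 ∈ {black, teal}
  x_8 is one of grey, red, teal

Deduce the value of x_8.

Among the 8 variables, black fits only x_7 (and all 8 values in {black, green, grey, orange, pink, purple, red, teal} must be used), so x_7 = black.
Among the 7 still-open variables, orange fits only x_3 (and all 7 values in {green, grey, orange, pink, purple, red, teal} must be used), so x_3 = orange.
The 6 still-open variables together cover exactly {green, grey, pink, purple, red, teal} — 6 values for 6 variables — and purple appears only in x_4's list, so x_4 = purple.
The 5 still-open variables draw from only 5 values {green, grey, pink, red, teal}, so each is used; only x_8 can be teal, hence x_8 = teal.

teal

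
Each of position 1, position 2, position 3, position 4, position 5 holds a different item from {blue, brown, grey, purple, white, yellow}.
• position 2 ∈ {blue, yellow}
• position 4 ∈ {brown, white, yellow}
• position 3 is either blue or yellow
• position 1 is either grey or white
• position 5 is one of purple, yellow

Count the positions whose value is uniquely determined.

1

The 2 variables position 2 and position 3 are confined to {blue, yellow}, which locks those values in; drop them from position 4, position 5.
position 5 must be purple (only option left).
Determined: position 5=purple. The other positions each still have more than one consistent value. That makes 1.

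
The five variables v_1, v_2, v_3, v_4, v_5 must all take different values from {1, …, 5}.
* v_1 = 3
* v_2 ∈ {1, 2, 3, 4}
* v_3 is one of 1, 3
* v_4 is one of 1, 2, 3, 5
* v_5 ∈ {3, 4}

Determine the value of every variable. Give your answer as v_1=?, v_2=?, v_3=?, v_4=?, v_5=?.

v_1=3, v_2=2, v_3=1, v_4=5, v_5=4

v_1's domain is down to {3}, so v_1 = 3. Remove 3 from v_2, v_3, v_4, v_5.
v_3's domain is down to {1}, so v_3 = 1. Eliminate 1 elsewhere: v_2, v_4.
v_5's domain is down to {4}, so v_5 = 4. Remove 4 from v_2.
v_2's domain is down to {2}, so v_2 = 2. So v_4 can't be 2.
v_4 must be 5 (only option left).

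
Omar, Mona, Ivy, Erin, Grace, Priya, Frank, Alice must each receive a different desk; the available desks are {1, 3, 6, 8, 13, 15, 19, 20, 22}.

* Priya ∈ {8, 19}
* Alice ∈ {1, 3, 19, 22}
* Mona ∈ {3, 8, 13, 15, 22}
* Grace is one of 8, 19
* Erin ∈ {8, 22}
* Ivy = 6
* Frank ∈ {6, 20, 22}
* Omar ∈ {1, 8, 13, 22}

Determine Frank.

Ivy's domain is down to {6}, so Ivy = 6. Strike 6 from Frank.
Grace and Priya share exactly the 2 values {8, 19}; by pigeonhole those values go to them, so strike 8, 19 from Omar, Mona, Erin, Alice.
Erin must be 22 (only option left). Strike 22 from Omar, Mona, Frank, Alice.
So Frank = 20.

20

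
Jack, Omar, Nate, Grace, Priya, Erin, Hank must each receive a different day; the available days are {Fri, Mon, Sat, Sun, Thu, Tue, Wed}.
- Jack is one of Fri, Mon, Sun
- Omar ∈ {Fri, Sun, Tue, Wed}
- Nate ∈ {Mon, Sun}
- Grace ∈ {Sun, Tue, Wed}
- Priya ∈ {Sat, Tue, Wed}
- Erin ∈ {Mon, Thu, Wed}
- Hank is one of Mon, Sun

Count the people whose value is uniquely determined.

3

The 7 variables together cover exactly {Fri, Mon, Sat, Sun, Thu, Tue, Wed} — 7 values for 7 variables — and Sat appears only in Priya's list, so Priya = Sat.
The 6 still-open variables together cover exactly {Fri, Mon, Sun, Thu, Tue, Wed} — 6 values for 6 variables — and Thu appears only in Erin's list, so Erin = Thu.
The 2 variables Nate and Hank are confined to {Mon, Sun}, which locks those values in; drop them from Jack, Omar, Grace.
That leaves Jack = Fri. Strike Fri from Omar.
Determined: Jack=Fri, Priya=Sat, Erin=Thu. The other people each still have more than one consistent value. That makes 3.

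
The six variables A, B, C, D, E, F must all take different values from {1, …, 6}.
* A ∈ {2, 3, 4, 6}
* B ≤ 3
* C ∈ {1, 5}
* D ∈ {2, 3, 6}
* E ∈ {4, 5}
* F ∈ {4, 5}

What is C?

1

The 2 variables E and F are confined to {4, 5}, which locks those values in; drop them from A, C.
So C = 1.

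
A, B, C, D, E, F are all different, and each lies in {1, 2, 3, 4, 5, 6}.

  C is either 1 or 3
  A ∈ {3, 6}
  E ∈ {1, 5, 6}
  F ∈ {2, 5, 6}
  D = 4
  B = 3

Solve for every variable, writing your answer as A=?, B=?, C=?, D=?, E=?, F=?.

A=6, B=3, C=1, D=4, E=5, F=2

B's domain is down to {3}, so B = 3. Remove 3 from A, C.
C's domain is down to {1}, so C = 1. Eliminate 1 elsewhere: E.
D must be 4 (only option left).
A has just one choice, so A = 6. So E, F can't be 6.
E must be 5 (only option left). Eliminate 5 elsewhere: F.
F has just one choice, so F = 2.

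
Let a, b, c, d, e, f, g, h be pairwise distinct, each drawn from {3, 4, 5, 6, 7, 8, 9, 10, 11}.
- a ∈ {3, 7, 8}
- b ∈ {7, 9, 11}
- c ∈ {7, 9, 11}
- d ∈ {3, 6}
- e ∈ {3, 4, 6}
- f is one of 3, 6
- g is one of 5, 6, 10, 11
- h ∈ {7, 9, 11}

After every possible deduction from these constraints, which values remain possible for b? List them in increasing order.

7, 9, 11

d and f share exactly the 2 values {3, 6}; by pigeonhole those values go to them, so strike 3, 6 from a, e, g.
e must be 4 (only option left).
b, c, h between them cover only {7, 9, 11} — a naked triple. Remove those values from a, g.
That leaves a = 8.
No further eliminations apply; b can still be any of 7, 9, 11.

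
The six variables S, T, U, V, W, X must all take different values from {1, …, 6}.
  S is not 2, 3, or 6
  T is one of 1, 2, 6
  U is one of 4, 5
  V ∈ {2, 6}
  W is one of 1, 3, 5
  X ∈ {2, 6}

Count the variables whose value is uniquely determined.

Among the 6 variables, 3 fits only W (and all 6 values in {1, 2, 3, 4, 5, 6} must be used), so W = 3.
V and X share exactly the 2 values {2, 6}; by pigeonhole those values go to them, so strike 2, 6 from T.
T has just one choice, so T = 1. Remove 1 from S.
Determined: T=1, W=3. The other variables each still have more than one consistent value. That makes 2.

2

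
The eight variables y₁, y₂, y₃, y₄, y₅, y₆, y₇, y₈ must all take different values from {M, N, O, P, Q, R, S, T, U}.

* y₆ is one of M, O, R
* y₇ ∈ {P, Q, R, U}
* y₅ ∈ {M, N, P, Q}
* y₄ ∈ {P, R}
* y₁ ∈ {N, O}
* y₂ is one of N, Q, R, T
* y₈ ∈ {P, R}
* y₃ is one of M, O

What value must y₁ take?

N

The 8 variables draw from only 8 values {M, N, O, P, Q, R, T, U}, so each is used; only y₂ can be T, hence y₂ = T.
The 7 still-open variables together cover exactly {M, N, O, P, Q, R, U} — 7 values for 7 variables — and U appears only in y₇'s list, so y₇ = U.
The 6 still-open variables draw from only 6 values {M, N, O, P, Q, R}, so each is used; only y₅ can be Q, hence y₅ = Q.
Among the 5 still-open variables, N fits only y₁ (and all 5 values in {M, N, O, P, R} must be used), so y₁ = N.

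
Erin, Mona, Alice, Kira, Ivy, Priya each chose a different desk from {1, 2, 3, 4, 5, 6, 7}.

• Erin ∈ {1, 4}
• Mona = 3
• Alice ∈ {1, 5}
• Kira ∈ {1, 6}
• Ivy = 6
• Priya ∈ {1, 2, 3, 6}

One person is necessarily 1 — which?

Mona has just one choice, so Mona = 3. Strike 3 from Priya.
Ivy must be 6 (only option left). Eliminate 6 elsewhere: Kira, Priya.
So 1 goes to Kira.

Kira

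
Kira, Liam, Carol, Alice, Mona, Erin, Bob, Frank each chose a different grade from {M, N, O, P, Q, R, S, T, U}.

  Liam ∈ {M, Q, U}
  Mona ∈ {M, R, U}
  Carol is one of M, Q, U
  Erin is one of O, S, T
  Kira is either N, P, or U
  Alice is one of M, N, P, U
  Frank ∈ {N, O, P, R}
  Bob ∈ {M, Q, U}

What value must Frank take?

O

Liam, Carol, Bob share exactly the 3 values {M, Q, U}; by pigeonhole those values go to them, so strike M, Q, U from Kira, Alice, Mona.
That leaves Mona = R. Remove R from Frank.
Kira and Alice share exactly the 2 values {N, P}; by pigeonhole those values go to them, so strike N, P from Frank.
So Frank = O.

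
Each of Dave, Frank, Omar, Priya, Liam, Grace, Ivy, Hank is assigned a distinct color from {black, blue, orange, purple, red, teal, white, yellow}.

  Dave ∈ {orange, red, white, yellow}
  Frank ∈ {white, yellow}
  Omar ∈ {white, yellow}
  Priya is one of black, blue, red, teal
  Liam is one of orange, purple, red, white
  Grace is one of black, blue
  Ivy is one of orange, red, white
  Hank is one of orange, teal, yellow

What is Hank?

teal

Among the 8 variables, purple fits only Liam (and all 8 values in {black, blue, orange, purple, red, teal, white, yellow} must be used), so Liam = purple.
Frank and Omar share exactly the 2 values {white, yellow}; by pigeonhole those values go to them, so strike white, yellow from Dave, Ivy, Hank.
Dave and Ivy between them cover only {orange, red} — a naked pair. Remove those values from Priya, Hank.
So Hank = teal.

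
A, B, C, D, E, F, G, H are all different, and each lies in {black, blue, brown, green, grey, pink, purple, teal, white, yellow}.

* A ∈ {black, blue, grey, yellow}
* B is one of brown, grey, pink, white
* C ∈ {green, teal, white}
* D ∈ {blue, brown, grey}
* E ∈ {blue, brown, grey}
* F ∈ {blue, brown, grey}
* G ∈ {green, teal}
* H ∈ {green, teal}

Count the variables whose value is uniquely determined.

2

G and H share exactly the 2 values {green, teal}; by pigeonhole those values go to them, so strike green, teal from C.
That leaves C = white. Strike white from B.
D, E, F between them cover only {blue, brown, grey} — a naked triple. Remove those values from A, B.
B's domain is down to {pink}, so B = pink.
Determined: B=pink, C=white. The other variables each still have more than one consistent value. That makes 2.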